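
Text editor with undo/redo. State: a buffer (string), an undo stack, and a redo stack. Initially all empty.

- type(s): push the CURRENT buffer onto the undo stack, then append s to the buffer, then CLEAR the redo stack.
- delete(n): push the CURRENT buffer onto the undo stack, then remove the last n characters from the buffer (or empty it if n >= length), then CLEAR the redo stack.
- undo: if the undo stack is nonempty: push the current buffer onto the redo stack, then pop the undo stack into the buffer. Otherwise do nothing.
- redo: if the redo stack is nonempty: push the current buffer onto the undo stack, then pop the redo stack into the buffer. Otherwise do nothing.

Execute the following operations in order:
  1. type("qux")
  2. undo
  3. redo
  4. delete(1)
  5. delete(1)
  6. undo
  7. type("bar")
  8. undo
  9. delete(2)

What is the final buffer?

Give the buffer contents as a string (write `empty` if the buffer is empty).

After op 1 (type): buf='qux' undo_depth=1 redo_depth=0
After op 2 (undo): buf='(empty)' undo_depth=0 redo_depth=1
After op 3 (redo): buf='qux' undo_depth=1 redo_depth=0
After op 4 (delete): buf='qu' undo_depth=2 redo_depth=0
After op 5 (delete): buf='q' undo_depth=3 redo_depth=0
After op 6 (undo): buf='qu' undo_depth=2 redo_depth=1
After op 7 (type): buf='qubar' undo_depth=3 redo_depth=0
After op 8 (undo): buf='qu' undo_depth=2 redo_depth=1
After op 9 (delete): buf='(empty)' undo_depth=3 redo_depth=0

Answer: empty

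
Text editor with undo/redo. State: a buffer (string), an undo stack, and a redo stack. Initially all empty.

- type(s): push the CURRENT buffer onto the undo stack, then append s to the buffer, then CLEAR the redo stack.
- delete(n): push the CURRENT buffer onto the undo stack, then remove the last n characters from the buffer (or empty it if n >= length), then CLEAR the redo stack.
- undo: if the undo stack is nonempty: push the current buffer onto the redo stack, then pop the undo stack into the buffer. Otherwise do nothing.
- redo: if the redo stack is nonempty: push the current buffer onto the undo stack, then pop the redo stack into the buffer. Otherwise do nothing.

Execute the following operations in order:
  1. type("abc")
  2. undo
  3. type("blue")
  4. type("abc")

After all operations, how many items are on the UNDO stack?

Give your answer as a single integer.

Answer: 2

Derivation:
After op 1 (type): buf='abc' undo_depth=1 redo_depth=0
After op 2 (undo): buf='(empty)' undo_depth=0 redo_depth=1
After op 3 (type): buf='blue' undo_depth=1 redo_depth=0
After op 4 (type): buf='blueabc' undo_depth=2 redo_depth=0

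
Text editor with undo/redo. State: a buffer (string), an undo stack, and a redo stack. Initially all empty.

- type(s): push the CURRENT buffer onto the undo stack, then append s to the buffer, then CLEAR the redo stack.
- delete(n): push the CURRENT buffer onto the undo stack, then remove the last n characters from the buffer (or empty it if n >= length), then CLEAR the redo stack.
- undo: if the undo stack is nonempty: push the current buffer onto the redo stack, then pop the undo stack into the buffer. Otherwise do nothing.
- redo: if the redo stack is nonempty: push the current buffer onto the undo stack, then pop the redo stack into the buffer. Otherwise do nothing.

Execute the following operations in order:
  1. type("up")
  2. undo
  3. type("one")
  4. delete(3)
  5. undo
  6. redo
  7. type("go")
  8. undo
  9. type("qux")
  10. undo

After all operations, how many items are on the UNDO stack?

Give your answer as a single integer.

Answer: 2

Derivation:
After op 1 (type): buf='up' undo_depth=1 redo_depth=0
After op 2 (undo): buf='(empty)' undo_depth=0 redo_depth=1
After op 3 (type): buf='one' undo_depth=1 redo_depth=0
After op 4 (delete): buf='(empty)' undo_depth=2 redo_depth=0
After op 5 (undo): buf='one' undo_depth=1 redo_depth=1
After op 6 (redo): buf='(empty)' undo_depth=2 redo_depth=0
After op 7 (type): buf='go' undo_depth=3 redo_depth=0
After op 8 (undo): buf='(empty)' undo_depth=2 redo_depth=1
After op 9 (type): buf='qux' undo_depth=3 redo_depth=0
After op 10 (undo): buf='(empty)' undo_depth=2 redo_depth=1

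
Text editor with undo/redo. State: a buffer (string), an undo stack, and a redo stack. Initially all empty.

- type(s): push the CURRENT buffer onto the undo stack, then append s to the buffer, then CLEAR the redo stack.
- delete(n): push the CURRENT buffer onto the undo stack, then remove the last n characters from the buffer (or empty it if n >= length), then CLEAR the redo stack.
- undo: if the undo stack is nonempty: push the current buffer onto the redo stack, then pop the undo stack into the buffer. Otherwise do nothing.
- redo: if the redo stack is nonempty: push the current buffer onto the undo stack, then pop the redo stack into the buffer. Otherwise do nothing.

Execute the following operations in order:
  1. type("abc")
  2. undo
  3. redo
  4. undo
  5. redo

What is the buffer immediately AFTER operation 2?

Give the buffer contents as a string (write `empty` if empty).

Answer: empty

Derivation:
After op 1 (type): buf='abc' undo_depth=1 redo_depth=0
After op 2 (undo): buf='(empty)' undo_depth=0 redo_depth=1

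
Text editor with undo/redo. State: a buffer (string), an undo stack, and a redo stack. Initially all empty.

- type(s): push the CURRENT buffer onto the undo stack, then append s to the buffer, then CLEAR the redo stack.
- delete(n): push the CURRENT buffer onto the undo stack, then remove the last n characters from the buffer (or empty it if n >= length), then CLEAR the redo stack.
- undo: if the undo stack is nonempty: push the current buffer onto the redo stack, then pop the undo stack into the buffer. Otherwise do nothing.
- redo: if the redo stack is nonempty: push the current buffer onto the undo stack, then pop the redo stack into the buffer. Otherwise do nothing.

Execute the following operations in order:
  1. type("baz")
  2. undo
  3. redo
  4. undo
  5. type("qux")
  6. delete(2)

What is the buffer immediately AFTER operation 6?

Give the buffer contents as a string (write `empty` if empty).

After op 1 (type): buf='baz' undo_depth=1 redo_depth=0
After op 2 (undo): buf='(empty)' undo_depth=0 redo_depth=1
After op 3 (redo): buf='baz' undo_depth=1 redo_depth=0
After op 4 (undo): buf='(empty)' undo_depth=0 redo_depth=1
After op 5 (type): buf='qux' undo_depth=1 redo_depth=0
After op 6 (delete): buf='q' undo_depth=2 redo_depth=0

Answer: q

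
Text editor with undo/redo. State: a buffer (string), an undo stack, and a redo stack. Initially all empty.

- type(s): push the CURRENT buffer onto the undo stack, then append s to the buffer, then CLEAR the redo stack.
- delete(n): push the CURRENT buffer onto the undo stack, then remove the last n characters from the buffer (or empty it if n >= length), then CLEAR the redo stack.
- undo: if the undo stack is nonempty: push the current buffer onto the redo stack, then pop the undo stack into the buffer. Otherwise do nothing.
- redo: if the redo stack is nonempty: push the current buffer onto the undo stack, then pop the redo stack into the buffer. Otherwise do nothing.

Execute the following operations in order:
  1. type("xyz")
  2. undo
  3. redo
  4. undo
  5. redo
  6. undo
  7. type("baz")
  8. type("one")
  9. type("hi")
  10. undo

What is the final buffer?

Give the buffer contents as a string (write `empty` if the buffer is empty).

After op 1 (type): buf='xyz' undo_depth=1 redo_depth=0
After op 2 (undo): buf='(empty)' undo_depth=0 redo_depth=1
After op 3 (redo): buf='xyz' undo_depth=1 redo_depth=0
After op 4 (undo): buf='(empty)' undo_depth=0 redo_depth=1
After op 5 (redo): buf='xyz' undo_depth=1 redo_depth=0
After op 6 (undo): buf='(empty)' undo_depth=0 redo_depth=1
After op 7 (type): buf='baz' undo_depth=1 redo_depth=0
After op 8 (type): buf='bazone' undo_depth=2 redo_depth=0
After op 9 (type): buf='bazonehi' undo_depth=3 redo_depth=0
After op 10 (undo): buf='bazone' undo_depth=2 redo_depth=1

Answer: bazone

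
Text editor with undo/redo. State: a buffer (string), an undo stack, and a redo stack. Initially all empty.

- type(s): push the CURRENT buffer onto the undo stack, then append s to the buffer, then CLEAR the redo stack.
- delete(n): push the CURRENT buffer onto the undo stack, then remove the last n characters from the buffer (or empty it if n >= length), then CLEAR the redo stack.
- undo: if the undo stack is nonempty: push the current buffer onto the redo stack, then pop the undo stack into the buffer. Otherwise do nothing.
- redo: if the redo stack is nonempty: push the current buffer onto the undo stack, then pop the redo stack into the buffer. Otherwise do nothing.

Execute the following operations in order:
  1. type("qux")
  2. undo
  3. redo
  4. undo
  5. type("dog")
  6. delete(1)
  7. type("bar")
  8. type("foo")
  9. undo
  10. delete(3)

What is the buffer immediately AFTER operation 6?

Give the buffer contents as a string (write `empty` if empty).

Answer: do

Derivation:
After op 1 (type): buf='qux' undo_depth=1 redo_depth=0
After op 2 (undo): buf='(empty)' undo_depth=0 redo_depth=1
After op 3 (redo): buf='qux' undo_depth=1 redo_depth=0
After op 4 (undo): buf='(empty)' undo_depth=0 redo_depth=1
After op 5 (type): buf='dog' undo_depth=1 redo_depth=0
After op 6 (delete): buf='do' undo_depth=2 redo_depth=0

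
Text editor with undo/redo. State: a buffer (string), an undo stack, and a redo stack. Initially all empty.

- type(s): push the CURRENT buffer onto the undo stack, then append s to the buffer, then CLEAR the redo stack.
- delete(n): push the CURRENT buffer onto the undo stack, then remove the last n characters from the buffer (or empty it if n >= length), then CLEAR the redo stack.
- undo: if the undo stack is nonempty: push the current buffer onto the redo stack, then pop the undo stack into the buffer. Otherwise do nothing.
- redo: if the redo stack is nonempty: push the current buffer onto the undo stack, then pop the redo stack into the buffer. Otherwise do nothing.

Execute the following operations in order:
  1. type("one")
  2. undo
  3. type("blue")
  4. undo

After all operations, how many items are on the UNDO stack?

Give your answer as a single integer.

Answer: 0

Derivation:
After op 1 (type): buf='one' undo_depth=1 redo_depth=0
After op 2 (undo): buf='(empty)' undo_depth=0 redo_depth=1
After op 3 (type): buf='blue' undo_depth=1 redo_depth=0
After op 4 (undo): buf='(empty)' undo_depth=0 redo_depth=1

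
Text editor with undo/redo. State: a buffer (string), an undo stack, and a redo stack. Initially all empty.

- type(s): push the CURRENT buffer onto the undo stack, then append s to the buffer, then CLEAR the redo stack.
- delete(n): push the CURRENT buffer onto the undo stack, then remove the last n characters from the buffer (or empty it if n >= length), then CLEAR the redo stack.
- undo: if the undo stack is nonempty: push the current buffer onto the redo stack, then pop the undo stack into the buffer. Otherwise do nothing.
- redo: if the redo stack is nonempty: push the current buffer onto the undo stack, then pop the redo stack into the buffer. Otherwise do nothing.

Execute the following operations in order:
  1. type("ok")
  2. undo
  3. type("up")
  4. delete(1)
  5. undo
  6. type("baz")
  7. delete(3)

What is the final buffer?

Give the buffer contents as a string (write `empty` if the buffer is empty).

Answer: up

Derivation:
After op 1 (type): buf='ok' undo_depth=1 redo_depth=0
After op 2 (undo): buf='(empty)' undo_depth=0 redo_depth=1
After op 3 (type): buf='up' undo_depth=1 redo_depth=0
After op 4 (delete): buf='u' undo_depth=2 redo_depth=0
After op 5 (undo): buf='up' undo_depth=1 redo_depth=1
After op 6 (type): buf='upbaz' undo_depth=2 redo_depth=0
After op 7 (delete): buf='up' undo_depth=3 redo_depth=0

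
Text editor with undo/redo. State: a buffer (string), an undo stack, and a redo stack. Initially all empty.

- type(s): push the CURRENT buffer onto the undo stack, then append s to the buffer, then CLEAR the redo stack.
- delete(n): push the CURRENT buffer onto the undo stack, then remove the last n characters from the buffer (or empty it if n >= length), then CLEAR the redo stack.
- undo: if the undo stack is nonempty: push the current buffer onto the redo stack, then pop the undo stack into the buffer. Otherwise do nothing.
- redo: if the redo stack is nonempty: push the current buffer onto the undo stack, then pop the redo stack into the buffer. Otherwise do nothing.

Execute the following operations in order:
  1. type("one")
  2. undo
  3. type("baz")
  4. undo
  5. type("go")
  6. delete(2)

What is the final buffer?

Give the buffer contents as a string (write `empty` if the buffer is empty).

Answer: empty

Derivation:
After op 1 (type): buf='one' undo_depth=1 redo_depth=0
After op 2 (undo): buf='(empty)' undo_depth=0 redo_depth=1
After op 3 (type): buf='baz' undo_depth=1 redo_depth=0
After op 4 (undo): buf='(empty)' undo_depth=0 redo_depth=1
After op 5 (type): buf='go' undo_depth=1 redo_depth=0
After op 6 (delete): buf='(empty)' undo_depth=2 redo_depth=0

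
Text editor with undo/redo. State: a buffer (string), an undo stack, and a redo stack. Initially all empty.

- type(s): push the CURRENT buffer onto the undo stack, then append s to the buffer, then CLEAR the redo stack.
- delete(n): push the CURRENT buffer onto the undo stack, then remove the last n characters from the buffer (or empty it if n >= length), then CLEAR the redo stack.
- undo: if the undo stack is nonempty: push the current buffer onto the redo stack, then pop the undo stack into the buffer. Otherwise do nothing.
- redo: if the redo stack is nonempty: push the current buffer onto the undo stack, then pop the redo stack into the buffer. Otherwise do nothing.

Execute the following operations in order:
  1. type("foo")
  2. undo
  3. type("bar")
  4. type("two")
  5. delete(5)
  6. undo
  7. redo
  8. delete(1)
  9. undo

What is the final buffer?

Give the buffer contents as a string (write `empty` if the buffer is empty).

After op 1 (type): buf='foo' undo_depth=1 redo_depth=0
After op 2 (undo): buf='(empty)' undo_depth=0 redo_depth=1
After op 3 (type): buf='bar' undo_depth=1 redo_depth=0
After op 4 (type): buf='bartwo' undo_depth=2 redo_depth=0
After op 5 (delete): buf='b' undo_depth=3 redo_depth=0
After op 6 (undo): buf='bartwo' undo_depth=2 redo_depth=1
After op 7 (redo): buf='b' undo_depth=3 redo_depth=0
After op 8 (delete): buf='(empty)' undo_depth=4 redo_depth=0
After op 9 (undo): buf='b' undo_depth=3 redo_depth=1

Answer: b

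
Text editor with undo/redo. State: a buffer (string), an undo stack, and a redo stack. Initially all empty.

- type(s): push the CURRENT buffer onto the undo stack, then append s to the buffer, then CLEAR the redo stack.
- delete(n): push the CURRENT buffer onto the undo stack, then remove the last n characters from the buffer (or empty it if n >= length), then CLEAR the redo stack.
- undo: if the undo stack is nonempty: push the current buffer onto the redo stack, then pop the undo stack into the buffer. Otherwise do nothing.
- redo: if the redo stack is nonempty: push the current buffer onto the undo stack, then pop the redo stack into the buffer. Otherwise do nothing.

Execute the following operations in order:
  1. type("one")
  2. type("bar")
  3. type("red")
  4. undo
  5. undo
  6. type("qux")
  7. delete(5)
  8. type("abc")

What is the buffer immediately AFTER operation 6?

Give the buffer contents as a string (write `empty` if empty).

Answer: onequx

Derivation:
After op 1 (type): buf='one' undo_depth=1 redo_depth=0
After op 2 (type): buf='onebar' undo_depth=2 redo_depth=0
After op 3 (type): buf='onebarred' undo_depth=3 redo_depth=0
After op 4 (undo): buf='onebar' undo_depth=2 redo_depth=1
After op 5 (undo): buf='one' undo_depth=1 redo_depth=2
After op 6 (type): buf='onequx' undo_depth=2 redo_depth=0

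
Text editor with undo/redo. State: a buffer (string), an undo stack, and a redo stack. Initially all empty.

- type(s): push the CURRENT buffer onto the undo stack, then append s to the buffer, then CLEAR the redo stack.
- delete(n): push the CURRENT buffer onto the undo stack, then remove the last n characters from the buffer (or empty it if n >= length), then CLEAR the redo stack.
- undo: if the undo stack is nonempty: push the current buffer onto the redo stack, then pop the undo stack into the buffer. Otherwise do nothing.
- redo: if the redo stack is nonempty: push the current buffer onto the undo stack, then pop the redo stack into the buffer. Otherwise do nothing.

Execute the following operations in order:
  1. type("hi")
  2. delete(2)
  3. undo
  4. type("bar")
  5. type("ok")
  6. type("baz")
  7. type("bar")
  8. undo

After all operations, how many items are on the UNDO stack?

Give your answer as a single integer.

Answer: 4

Derivation:
After op 1 (type): buf='hi' undo_depth=1 redo_depth=0
After op 2 (delete): buf='(empty)' undo_depth=2 redo_depth=0
After op 3 (undo): buf='hi' undo_depth=1 redo_depth=1
After op 4 (type): buf='hibar' undo_depth=2 redo_depth=0
After op 5 (type): buf='hibarok' undo_depth=3 redo_depth=0
After op 6 (type): buf='hibarokbaz' undo_depth=4 redo_depth=0
After op 7 (type): buf='hibarokbazbar' undo_depth=5 redo_depth=0
After op 8 (undo): buf='hibarokbaz' undo_depth=4 redo_depth=1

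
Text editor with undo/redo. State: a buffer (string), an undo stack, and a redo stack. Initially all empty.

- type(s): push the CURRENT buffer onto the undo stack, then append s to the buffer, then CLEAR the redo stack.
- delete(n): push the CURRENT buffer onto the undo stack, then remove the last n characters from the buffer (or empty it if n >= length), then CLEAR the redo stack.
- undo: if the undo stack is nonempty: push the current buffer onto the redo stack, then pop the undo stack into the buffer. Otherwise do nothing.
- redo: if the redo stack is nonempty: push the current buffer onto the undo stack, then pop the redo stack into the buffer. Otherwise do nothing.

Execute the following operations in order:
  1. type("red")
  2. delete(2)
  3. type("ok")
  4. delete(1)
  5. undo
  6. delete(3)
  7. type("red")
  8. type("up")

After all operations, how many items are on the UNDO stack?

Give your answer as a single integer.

Answer: 6

Derivation:
After op 1 (type): buf='red' undo_depth=1 redo_depth=0
After op 2 (delete): buf='r' undo_depth=2 redo_depth=0
After op 3 (type): buf='rok' undo_depth=3 redo_depth=0
After op 4 (delete): buf='ro' undo_depth=4 redo_depth=0
After op 5 (undo): buf='rok' undo_depth=3 redo_depth=1
After op 6 (delete): buf='(empty)' undo_depth=4 redo_depth=0
After op 7 (type): buf='red' undo_depth=5 redo_depth=0
After op 8 (type): buf='redup' undo_depth=6 redo_depth=0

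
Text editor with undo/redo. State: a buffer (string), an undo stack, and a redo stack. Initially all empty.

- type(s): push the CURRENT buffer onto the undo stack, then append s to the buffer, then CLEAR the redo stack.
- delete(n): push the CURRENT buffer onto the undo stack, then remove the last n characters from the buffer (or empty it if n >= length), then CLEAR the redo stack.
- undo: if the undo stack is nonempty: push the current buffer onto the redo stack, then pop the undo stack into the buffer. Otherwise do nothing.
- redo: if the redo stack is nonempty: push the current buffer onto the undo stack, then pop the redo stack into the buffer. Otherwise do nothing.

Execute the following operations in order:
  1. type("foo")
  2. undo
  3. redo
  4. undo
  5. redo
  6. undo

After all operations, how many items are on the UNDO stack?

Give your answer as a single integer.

After op 1 (type): buf='foo' undo_depth=1 redo_depth=0
After op 2 (undo): buf='(empty)' undo_depth=0 redo_depth=1
After op 3 (redo): buf='foo' undo_depth=1 redo_depth=0
After op 4 (undo): buf='(empty)' undo_depth=0 redo_depth=1
After op 5 (redo): buf='foo' undo_depth=1 redo_depth=0
After op 6 (undo): buf='(empty)' undo_depth=0 redo_depth=1

Answer: 0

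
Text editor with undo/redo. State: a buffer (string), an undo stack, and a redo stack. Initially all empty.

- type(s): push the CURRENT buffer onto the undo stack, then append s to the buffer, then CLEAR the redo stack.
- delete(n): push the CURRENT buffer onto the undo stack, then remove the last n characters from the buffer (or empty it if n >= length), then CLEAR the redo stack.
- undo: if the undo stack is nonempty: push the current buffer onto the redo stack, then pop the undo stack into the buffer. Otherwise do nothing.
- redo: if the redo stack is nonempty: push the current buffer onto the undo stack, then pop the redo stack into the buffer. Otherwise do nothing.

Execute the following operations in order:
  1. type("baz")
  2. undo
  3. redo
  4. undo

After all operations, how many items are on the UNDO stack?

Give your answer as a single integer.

After op 1 (type): buf='baz' undo_depth=1 redo_depth=0
After op 2 (undo): buf='(empty)' undo_depth=0 redo_depth=1
After op 3 (redo): buf='baz' undo_depth=1 redo_depth=0
After op 4 (undo): buf='(empty)' undo_depth=0 redo_depth=1

Answer: 0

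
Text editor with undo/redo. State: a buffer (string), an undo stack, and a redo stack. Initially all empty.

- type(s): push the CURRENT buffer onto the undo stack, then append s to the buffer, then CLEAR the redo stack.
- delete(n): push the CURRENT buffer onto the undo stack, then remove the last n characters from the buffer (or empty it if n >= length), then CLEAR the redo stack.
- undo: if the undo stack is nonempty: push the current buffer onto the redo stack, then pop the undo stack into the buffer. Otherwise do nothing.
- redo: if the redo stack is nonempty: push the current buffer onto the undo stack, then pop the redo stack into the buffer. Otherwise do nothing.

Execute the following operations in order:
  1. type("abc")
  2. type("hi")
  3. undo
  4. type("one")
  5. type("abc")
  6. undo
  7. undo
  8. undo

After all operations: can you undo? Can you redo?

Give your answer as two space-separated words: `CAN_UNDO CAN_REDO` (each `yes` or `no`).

Answer: no yes

Derivation:
After op 1 (type): buf='abc' undo_depth=1 redo_depth=0
After op 2 (type): buf='abchi' undo_depth=2 redo_depth=0
After op 3 (undo): buf='abc' undo_depth=1 redo_depth=1
After op 4 (type): buf='abcone' undo_depth=2 redo_depth=0
After op 5 (type): buf='abconeabc' undo_depth=3 redo_depth=0
After op 6 (undo): buf='abcone' undo_depth=2 redo_depth=1
After op 7 (undo): buf='abc' undo_depth=1 redo_depth=2
After op 8 (undo): buf='(empty)' undo_depth=0 redo_depth=3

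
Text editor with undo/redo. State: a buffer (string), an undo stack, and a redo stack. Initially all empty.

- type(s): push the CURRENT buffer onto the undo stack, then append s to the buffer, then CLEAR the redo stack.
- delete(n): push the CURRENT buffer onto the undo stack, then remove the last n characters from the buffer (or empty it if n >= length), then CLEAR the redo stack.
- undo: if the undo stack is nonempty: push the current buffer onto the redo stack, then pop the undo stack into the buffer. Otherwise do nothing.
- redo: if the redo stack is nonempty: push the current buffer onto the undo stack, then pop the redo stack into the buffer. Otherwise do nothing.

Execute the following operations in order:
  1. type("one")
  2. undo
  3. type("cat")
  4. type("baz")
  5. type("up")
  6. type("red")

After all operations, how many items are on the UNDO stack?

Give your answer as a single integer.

After op 1 (type): buf='one' undo_depth=1 redo_depth=0
After op 2 (undo): buf='(empty)' undo_depth=0 redo_depth=1
After op 3 (type): buf='cat' undo_depth=1 redo_depth=0
After op 4 (type): buf='catbaz' undo_depth=2 redo_depth=0
After op 5 (type): buf='catbazup' undo_depth=3 redo_depth=0
After op 6 (type): buf='catbazupred' undo_depth=4 redo_depth=0

Answer: 4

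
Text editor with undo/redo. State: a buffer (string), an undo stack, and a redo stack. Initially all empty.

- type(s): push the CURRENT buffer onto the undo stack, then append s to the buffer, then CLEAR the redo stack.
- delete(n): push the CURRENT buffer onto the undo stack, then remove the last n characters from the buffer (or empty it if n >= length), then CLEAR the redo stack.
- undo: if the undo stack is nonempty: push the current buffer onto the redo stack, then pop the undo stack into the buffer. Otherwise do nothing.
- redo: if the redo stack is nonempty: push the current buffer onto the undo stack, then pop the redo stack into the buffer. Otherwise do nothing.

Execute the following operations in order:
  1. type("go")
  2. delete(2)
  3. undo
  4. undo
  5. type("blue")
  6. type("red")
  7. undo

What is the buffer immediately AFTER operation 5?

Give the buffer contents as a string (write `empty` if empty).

After op 1 (type): buf='go' undo_depth=1 redo_depth=0
After op 2 (delete): buf='(empty)' undo_depth=2 redo_depth=0
After op 3 (undo): buf='go' undo_depth=1 redo_depth=1
After op 4 (undo): buf='(empty)' undo_depth=0 redo_depth=2
After op 5 (type): buf='blue' undo_depth=1 redo_depth=0

Answer: blue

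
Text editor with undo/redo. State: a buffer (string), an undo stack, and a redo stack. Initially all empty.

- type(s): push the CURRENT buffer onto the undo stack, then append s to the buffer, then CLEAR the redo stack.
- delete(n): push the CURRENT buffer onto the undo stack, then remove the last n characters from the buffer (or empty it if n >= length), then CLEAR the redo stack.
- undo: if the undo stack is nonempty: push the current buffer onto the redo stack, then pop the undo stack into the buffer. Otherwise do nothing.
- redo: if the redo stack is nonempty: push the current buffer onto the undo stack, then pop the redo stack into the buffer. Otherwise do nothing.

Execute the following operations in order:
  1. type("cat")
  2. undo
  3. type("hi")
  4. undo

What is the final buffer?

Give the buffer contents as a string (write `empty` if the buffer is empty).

After op 1 (type): buf='cat' undo_depth=1 redo_depth=0
After op 2 (undo): buf='(empty)' undo_depth=0 redo_depth=1
After op 3 (type): buf='hi' undo_depth=1 redo_depth=0
After op 4 (undo): buf='(empty)' undo_depth=0 redo_depth=1

Answer: empty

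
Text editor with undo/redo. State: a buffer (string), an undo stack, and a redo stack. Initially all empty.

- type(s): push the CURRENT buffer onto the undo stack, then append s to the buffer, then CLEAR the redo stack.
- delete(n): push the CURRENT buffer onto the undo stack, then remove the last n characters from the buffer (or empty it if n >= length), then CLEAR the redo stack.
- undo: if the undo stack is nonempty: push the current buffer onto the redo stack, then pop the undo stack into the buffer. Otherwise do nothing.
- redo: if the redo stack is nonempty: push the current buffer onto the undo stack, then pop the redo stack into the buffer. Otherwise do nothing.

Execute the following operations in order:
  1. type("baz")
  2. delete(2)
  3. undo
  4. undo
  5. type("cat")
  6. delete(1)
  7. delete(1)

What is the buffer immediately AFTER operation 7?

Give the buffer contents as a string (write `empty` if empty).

Answer: c

Derivation:
After op 1 (type): buf='baz' undo_depth=1 redo_depth=0
After op 2 (delete): buf='b' undo_depth=2 redo_depth=0
After op 3 (undo): buf='baz' undo_depth=1 redo_depth=1
After op 4 (undo): buf='(empty)' undo_depth=0 redo_depth=2
After op 5 (type): buf='cat' undo_depth=1 redo_depth=0
After op 6 (delete): buf='ca' undo_depth=2 redo_depth=0
After op 7 (delete): buf='c' undo_depth=3 redo_depth=0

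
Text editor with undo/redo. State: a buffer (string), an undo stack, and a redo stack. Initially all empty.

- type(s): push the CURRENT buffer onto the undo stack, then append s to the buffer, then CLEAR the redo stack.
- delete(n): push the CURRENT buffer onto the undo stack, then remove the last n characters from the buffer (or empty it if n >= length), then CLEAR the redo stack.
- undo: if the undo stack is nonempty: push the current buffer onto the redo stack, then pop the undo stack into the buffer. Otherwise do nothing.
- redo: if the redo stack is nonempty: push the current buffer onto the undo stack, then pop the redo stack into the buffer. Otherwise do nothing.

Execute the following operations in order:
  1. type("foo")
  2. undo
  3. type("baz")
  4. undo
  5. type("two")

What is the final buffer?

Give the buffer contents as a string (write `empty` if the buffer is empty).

Answer: two

Derivation:
After op 1 (type): buf='foo' undo_depth=1 redo_depth=0
After op 2 (undo): buf='(empty)' undo_depth=0 redo_depth=1
After op 3 (type): buf='baz' undo_depth=1 redo_depth=0
After op 4 (undo): buf='(empty)' undo_depth=0 redo_depth=1
After op 5 (type): buf='two' undo_depth=1 redo_depth=0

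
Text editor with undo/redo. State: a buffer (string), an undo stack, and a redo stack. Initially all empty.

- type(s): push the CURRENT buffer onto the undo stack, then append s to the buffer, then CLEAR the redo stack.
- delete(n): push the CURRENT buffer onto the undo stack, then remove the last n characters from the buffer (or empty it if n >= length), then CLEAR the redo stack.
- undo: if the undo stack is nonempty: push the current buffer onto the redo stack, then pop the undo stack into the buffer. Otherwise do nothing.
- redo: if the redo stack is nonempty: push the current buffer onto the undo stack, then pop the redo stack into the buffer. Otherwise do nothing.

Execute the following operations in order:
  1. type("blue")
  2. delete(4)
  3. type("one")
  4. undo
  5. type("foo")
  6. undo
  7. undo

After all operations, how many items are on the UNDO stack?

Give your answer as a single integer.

After op 1 (type): buf='blue' undo_depth=1 redo_depth=0
After op 2 (delete): buf='(empty)' undo_depth=2 redo_depth=0
After op 3 (type): buf='one' undo_depth=3 redo_depth=0
After op 4 (undo): buf='(empty)' undo_depth=2 redo_depth=1
After op 5 (type): buf='foo' undo_depth=3 redo_depth=0
After op 6 (undo): buf='(empty)' undo_depth=2 redo_depth=1
After op 7 (undo): buf='blue' undo_depth=1 redo_depth=2

Answer: 1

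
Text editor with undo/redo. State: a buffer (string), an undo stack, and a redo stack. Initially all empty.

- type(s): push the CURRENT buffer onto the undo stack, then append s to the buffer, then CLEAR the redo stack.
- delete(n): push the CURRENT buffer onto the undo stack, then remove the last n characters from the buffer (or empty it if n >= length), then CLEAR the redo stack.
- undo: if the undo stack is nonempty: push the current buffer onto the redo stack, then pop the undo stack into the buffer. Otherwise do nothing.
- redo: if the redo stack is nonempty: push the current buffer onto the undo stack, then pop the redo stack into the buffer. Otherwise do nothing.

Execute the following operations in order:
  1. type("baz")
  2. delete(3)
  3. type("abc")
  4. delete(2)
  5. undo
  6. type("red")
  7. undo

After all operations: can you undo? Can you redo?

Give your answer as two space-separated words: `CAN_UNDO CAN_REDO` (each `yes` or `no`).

After op 1 (type): buf='baz' undo_depth=1 redo_depth=0
After op 2 (delete): buf='(empty)' undo_depth=2 redo_depth=0
After op 3 (type): buf='abc' undo_depth=3 redo_depth=0
After op 4 (delete): buf='a' undo_depth=4 redo_depth=0
After op 5 (undo): buf='abc' undo_depth=3 redo_depth=1
After op 6 (type): buf='abcred' undo_depth=4 redo_depth=0
After op 7 (undo): buf='abc' undo_depth=3 redo_depth=1

Answer: yes yes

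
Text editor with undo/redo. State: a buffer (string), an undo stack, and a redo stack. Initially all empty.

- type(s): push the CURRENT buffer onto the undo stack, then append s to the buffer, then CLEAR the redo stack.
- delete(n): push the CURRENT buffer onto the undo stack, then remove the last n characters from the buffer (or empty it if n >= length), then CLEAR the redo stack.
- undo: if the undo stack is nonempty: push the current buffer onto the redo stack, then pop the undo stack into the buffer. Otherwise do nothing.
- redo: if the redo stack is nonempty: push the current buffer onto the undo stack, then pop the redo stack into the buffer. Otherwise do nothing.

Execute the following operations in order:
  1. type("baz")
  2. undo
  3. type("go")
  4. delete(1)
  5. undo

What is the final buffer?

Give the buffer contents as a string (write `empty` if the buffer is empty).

Answer: go

Derivation:
After op 1 (type): buf='baz' undo_depth=1 redo_depth=0
After op 2 (undo): buf='(empty)' undo_depth=0 redo_depth=1
After op 3 (type): buf='go' undo_depth=1 redo_depth=0
After op 4 (delete): buf='g' undo_depth=2 redo_depth=0
After op 5 (undo): buf='go' undo_depth=1 redo_depth=1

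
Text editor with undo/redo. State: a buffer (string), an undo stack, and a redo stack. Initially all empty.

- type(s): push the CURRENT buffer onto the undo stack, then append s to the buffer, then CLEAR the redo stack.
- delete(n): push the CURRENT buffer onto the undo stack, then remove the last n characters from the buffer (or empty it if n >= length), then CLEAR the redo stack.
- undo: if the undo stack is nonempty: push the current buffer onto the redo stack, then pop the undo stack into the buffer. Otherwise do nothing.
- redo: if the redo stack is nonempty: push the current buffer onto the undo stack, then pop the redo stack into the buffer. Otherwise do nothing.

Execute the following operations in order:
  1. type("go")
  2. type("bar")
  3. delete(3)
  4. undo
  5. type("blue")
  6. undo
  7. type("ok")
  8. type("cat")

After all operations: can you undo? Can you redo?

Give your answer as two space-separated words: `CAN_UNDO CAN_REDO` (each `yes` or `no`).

Answer: yes no

Derivation:
After op 1 (type): buf='go' undo_depth=1 redo_depth=0
After op 2 (type): buf='gobar' undo_depth=2 redo_depth=0
After op 3 (delete): buf='go' undo_depth=3 redo_depth=0
After op 4 (undo): buf='gobar' undo_depth=2 redo_depth=1
After op 5 (type): buf='gobarblue' undo_depth=3 redo_depth=0
After op 6 (undo): buf='gobar' undo_depth=2 redo_depth=1
After op 7 (type): buf='gobarok' undo_depth=3 redo_depth=0
After op 8 (type): buf='gobarokcat' undo_depth=4 redo_depth=0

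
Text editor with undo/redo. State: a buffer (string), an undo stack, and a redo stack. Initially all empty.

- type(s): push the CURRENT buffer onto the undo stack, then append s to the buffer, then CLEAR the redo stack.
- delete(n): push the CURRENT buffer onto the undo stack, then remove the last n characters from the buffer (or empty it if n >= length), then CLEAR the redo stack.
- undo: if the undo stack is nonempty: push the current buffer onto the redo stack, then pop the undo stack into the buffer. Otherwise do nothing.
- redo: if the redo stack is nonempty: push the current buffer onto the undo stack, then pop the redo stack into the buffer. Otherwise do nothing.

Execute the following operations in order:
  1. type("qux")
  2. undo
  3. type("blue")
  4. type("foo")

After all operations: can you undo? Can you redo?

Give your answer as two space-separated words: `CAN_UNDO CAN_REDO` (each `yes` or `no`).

Answer: yes no

Derivation:
After op 1 (type): buf='qux' undo_depth=1 redo_depth=0
After op 2 (undo): buf='(empty)' undo_depth=0 redo_depth=1
After op 3 (type): buf='blue' undo_depth=1 redo_depth=0
After op 4 (type): buf='bluefoo' undo_depth=2 redo_depth=0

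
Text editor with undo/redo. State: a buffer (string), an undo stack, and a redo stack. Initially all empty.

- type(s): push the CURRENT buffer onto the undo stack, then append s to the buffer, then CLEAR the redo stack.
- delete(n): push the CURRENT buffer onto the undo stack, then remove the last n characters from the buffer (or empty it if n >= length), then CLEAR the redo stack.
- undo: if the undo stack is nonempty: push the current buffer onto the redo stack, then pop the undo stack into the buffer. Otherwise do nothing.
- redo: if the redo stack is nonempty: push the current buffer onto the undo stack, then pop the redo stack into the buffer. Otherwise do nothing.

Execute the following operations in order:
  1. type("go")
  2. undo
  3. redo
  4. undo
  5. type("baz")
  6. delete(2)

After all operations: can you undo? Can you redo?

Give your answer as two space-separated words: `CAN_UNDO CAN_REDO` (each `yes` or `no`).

Answer: yes no

Derivation:
After op 1 (type): buf='go' undo_depth=1 redo_depth=0
After op 2 (undo): buf='(empty)' undo_depth=0 redo_depth=1
After op 3 (redo): buf='go' undo_depth=1 redo_depth=0
After op 4 (undo): buf='(empty)' undo_depth=0 redo_depth=1
After op 5 (type): buf='baz' undo_depth=1 redo_depth=0
After op 6 (delete): buf='b' undo_depth=2 redo_depth=0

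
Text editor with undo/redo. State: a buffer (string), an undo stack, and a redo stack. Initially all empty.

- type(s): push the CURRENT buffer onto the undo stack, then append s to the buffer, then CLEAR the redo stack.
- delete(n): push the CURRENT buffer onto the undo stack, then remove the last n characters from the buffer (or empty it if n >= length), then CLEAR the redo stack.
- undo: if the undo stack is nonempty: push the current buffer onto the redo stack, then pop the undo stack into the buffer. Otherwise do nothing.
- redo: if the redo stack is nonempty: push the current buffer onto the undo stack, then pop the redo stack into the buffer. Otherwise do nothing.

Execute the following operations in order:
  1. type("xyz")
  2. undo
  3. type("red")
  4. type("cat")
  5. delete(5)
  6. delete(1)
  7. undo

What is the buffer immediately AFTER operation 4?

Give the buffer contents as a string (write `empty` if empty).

After op 1 (type): buf='xyz' undo_depth=1 redo_depth=0
After op 2 (undo): buf='(empty)' undo_depth=0 redo_depth=1
After op 3 (type): buf='red' undo_depth=1 redo_depth=0
After op 4 (type): buf='redcat' undo_depth=2 redo_depth=0

Answer: redcat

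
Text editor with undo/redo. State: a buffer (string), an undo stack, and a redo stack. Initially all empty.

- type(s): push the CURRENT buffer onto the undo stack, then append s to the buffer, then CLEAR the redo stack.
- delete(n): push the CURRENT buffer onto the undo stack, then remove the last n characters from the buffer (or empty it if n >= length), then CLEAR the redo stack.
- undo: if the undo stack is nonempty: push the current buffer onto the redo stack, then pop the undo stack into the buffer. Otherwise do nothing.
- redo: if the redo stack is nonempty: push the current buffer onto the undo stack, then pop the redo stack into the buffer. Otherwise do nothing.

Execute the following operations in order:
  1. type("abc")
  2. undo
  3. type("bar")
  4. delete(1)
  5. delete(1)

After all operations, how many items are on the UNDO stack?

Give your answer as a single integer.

After op 1 (type): buf='abc' undo_depth=1 redo_depth=0
After op 2 (undo): buf='(empty)' undo_depth=0 redo_depth=1
After op 3 (type): buf='bar' undo_depth=1 redo_depth=0
After op 4 (delete): buf='ba' undo_depth=2 redo_depth=0
After op 5 (delete): buf='b' undo_depth=3 redo_depth=0

Answer: 3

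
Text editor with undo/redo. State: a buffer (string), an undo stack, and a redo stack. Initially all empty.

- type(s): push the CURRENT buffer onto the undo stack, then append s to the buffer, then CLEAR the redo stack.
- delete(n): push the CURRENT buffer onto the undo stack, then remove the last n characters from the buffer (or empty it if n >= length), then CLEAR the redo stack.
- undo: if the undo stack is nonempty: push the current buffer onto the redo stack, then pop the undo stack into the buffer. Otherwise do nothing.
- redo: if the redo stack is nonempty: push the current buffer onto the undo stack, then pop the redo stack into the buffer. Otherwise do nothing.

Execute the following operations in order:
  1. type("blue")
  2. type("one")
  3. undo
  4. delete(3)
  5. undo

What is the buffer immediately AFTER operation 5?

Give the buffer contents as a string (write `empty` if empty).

Answer: blue

Derivation:
After op 1 (type): buf='blue' undo_depth=1 redo_depth=0
After op 2 (type): buf='blueone' undo_depth=2 redo_depth=0
After op 3 (undo): buf='blue' undo_depth=1 redo_depth=1
After op 4 (delete): buf='b' undo_depth=2 redo_depth=0
After op 5 (undo): buf='blue' undo_depth=1 redo_depth=1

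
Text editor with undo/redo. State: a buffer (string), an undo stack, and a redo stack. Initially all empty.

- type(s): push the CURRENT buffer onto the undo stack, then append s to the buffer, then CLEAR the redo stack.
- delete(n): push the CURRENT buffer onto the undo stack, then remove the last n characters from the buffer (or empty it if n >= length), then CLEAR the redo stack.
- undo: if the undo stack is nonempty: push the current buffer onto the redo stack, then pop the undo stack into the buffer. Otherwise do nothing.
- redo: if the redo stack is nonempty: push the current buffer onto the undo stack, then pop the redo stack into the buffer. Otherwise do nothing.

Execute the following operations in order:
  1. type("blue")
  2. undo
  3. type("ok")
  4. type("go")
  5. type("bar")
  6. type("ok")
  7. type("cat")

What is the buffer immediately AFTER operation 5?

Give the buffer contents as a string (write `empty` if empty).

After op 1 (type): buf='blue' undo_depth=1 redo_depth=0
After op 2 (undo): buf='(empty)' undo_depth=0 redo_depth=1
After op 3 (type): buf='ok' undo_depth=1 redo_depth=0
After op 4 (type): buf='okgo' undo_depth=2 redo_depth=0
After op 5 (type): buf='okgobar' undo_depth=3 redo_depth=0

Answer: okgobar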